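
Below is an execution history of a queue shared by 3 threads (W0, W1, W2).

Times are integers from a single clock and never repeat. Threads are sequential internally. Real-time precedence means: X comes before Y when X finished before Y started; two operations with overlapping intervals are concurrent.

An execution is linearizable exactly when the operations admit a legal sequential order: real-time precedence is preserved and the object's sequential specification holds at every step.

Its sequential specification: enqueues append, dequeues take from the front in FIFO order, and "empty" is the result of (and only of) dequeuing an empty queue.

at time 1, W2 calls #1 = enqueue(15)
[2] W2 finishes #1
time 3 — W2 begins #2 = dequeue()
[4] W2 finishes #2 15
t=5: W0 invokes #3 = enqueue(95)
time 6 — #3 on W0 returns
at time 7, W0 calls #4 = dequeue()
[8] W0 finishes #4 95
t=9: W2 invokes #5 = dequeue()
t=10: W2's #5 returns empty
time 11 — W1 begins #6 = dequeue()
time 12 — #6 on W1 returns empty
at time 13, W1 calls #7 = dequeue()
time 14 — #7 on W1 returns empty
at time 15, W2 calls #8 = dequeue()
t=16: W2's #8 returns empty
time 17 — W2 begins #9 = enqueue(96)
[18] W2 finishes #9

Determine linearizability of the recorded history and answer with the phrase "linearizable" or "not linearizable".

linearizable

a witness: #1, #2, #3, #4, #5, #6, #7, #8, #9
step 1: #1 enqueue(15) — queue <15>
step 2: #2 dequeue() → 15 — queue <>
step 3: #3 enqueue(95) — queue <95>
step 4: #4 dequeue() → 95 — queue <>
step 5: #5 dequeue() → empty — queue <>
step 6: #6 dequeue() → empty — queue <>
step 7: #7 dequeue() → empty — queue <>
step 8: #8 dequeue() → empty — queue <>
step 9: #9 enqueue(96) — queue <96>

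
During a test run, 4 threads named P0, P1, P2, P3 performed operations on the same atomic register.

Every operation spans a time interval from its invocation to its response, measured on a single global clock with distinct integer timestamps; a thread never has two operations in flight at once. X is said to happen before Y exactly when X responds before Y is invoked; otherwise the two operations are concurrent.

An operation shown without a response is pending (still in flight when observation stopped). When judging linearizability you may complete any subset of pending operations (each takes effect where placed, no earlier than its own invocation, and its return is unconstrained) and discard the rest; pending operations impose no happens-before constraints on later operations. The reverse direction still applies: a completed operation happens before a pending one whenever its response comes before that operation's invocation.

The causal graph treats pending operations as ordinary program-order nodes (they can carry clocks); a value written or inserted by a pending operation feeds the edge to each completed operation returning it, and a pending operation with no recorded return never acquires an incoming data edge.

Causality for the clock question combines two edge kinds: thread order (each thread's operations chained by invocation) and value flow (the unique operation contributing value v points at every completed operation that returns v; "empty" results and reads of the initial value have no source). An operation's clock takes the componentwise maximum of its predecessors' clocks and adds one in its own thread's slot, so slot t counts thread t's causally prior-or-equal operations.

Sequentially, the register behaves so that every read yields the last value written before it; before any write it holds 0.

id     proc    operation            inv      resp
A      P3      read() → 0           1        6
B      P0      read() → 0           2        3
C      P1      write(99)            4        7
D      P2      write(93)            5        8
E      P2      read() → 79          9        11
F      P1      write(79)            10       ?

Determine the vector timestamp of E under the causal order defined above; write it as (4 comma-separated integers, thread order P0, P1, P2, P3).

root op A, invoked 1: fresh clock plus P3's own tick → (0, 0, 0, 1)
root op D, invoked 5: fresh clock plus P2's own tick → (0, 0, 1, 0)
root op C, invoked 4: fresh clock plus P1's own tick → (0, 1, 0, 0)
root op B, invoked 2: fresh clock plus P0's own tick → (1, 0, 0, 0)
from VC(C)=(0, 1, 0, 0), F (invoked 10) maxes components and bumps P1 → (0, 2, 0, 0)
from VC(D)=(0, 0, 1, 0), VC(F)=(0, 2, 0, 0), E (invoked 9) maxes components and bumps P2 → (0, 2, 2, 0)
target: VC(E) = (0, 2, 2, 0)

(0, 2, 2, 0)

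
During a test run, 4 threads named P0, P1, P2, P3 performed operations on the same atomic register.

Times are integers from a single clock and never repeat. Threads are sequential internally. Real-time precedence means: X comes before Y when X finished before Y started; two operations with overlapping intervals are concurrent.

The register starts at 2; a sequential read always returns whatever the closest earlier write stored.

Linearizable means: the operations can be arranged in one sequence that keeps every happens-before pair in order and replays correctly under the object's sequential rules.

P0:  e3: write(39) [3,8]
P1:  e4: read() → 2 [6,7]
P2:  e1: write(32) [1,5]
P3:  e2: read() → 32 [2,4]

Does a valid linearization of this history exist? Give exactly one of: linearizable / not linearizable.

not linearizable

the violation lands at event 7, e4's response at time 7: events 1..6 linearize, events 1..7 do not
checked exhaustively: 2 real-time-consistent orders of 3 completed operations, zero legal atomic register replays
include/drop combinations of the 1 pending operation (e3) were all tried; none helps
sample order e1, e2, e4 (pending dropped) stalls at step 3 — e4 read() → 2 has no legal effect
sample order e2, e1, e4 (pending dropped) stalls at step 1 — e2 read() → 32 has no legal effect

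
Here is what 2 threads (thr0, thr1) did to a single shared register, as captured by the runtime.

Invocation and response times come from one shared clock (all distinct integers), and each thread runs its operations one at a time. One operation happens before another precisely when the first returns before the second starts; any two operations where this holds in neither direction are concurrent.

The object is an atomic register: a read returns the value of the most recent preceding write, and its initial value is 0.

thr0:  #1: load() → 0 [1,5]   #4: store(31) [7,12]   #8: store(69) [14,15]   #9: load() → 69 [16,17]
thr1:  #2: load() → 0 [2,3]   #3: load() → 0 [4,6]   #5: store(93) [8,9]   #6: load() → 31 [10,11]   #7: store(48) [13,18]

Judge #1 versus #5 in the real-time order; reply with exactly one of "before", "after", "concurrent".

before

#1 spans [1,5], #5 spans [8,9]
resp(#1)=5 < inv(#5)=8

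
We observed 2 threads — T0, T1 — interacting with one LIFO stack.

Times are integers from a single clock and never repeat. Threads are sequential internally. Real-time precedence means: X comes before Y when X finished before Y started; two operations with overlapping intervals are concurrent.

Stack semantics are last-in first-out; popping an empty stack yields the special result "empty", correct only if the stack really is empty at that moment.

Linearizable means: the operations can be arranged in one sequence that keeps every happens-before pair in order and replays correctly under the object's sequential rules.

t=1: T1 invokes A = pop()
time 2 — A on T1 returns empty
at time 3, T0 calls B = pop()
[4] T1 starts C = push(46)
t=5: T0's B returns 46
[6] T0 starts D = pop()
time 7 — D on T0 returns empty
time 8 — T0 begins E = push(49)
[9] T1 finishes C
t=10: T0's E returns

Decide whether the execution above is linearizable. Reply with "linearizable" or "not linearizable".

a witness: A, C, B, D, E
1. A pop() → empty, leaving stack <>
2. C push(46), leaving stack <46>
3. B pop() → 46, leaving stack <>
4. D pop() → empty, leaving stack <>
5. E push(49), leaving stack <49>

linearizable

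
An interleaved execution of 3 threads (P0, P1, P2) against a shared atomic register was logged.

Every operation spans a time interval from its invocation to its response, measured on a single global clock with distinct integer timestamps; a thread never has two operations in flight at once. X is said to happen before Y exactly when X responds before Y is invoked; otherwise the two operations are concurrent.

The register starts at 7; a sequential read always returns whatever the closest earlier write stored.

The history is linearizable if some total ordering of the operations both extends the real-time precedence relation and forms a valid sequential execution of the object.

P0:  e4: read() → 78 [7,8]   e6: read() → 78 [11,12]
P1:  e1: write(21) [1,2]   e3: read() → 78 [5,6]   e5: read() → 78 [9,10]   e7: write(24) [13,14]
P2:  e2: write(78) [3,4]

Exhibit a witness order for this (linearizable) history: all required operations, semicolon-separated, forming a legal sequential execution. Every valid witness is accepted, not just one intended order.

after step 1 (e1 write(21)): value 21
after step 2 (e2 write(78)): value 78
after step 3 (e3 read() → 78): value 78
after step 4 (e4 read() → 78): value 78
after step 5 (e5 read() → 78): value 78
after step 6 (e6 read() → 78): value 78
after step 7 (e7 write(24)): value 24

e1; e2; e3; e4; e5; e6; e7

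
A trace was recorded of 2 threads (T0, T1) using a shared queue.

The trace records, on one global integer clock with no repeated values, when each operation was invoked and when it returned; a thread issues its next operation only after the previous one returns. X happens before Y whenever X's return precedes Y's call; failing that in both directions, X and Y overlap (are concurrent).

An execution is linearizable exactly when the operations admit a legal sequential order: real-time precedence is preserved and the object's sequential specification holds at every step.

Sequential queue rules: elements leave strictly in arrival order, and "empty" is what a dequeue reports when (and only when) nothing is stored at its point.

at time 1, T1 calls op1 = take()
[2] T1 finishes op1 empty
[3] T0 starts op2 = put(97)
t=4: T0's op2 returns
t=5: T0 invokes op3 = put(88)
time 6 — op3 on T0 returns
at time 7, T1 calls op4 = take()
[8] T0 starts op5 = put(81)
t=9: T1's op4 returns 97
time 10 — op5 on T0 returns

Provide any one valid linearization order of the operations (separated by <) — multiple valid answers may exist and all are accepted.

op1 < op2 < op3 < op4 < op5

after step 1 (op1 take() → empty): queue <>
after step 2 (op2 put(97)): queue <97>
after step 3 (op3 put(88)): queue <97,88>
after step 4 (op4 take() → 97): queue <88>
after step 5 (op5 put(81)): queue <88,81>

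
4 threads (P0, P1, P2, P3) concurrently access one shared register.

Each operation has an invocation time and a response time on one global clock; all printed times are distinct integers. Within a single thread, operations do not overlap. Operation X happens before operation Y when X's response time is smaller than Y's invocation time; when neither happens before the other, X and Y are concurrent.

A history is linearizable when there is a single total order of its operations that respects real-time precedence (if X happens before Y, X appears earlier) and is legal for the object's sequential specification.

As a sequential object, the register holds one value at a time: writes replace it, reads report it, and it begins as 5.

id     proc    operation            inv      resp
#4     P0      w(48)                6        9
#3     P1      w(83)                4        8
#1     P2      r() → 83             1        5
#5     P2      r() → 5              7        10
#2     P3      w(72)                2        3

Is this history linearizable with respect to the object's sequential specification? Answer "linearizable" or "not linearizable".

not linearizable

prefix check: 1..9 passes, 1..10 fails once #5's time-10 response joins
real-time-consistent orders of the 5 completed operations: 14 — all fail the register replay
one such order, #1, #2, #3, #4, #5, breaks at step 1 where #1 r() → 83 is illegal
one such order, #1, #2, #3, #5, #4, breaks at step 1 where #1 r() → 83 is illegal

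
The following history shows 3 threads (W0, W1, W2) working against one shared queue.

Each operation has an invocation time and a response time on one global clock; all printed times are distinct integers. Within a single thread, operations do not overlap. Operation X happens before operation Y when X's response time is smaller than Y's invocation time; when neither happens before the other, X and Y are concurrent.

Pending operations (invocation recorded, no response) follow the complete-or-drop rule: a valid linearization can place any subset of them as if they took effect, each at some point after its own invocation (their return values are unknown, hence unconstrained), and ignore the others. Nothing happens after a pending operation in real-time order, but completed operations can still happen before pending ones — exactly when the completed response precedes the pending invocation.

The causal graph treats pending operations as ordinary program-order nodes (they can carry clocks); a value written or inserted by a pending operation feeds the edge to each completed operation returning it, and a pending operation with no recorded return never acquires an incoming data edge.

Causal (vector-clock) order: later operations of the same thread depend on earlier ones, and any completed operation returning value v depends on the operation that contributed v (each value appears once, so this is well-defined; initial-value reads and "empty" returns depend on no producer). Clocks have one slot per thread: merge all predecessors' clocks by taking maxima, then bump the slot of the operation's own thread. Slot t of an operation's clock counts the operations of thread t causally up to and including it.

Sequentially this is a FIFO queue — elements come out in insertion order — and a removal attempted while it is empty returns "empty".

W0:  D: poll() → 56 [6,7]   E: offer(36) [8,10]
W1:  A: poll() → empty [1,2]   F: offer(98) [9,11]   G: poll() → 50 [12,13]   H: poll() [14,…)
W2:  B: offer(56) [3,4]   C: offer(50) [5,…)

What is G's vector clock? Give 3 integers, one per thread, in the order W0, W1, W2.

(0, 3, 2)

B (invocation 3): nothing precedes it; W2's component alone gives (0, 0, 1)
A (invocation 1): nothing precedes it; W1's component alone gives (0, 1, 0)
VC(C, invoked at 5): max of VC(B)=(0, 0, 1), then +1 on thread W2 → (0, 0, 2)
VC(F, invoked at 9): max of VC(A)=(0, 1, 0), then +1 on thread W1 → (0, 2, 0)
VC(D, invoked at 6): max of VC(B)=(0, 0, 1), then +1 on thread W0 → (1, 0, 1)
VC(E, invoked at 8): max of VC(D)=(1, 0, 1), then +1 on thread W0 → (2, 0, 1)
VC(G, invoked at 12): max of VC(C)=(0, 0, 2), VC(F)=(0, 2, 0), then +1 on thread W1 → (0, 3, 2)
VC(H, invoked at 14): max of VC(G)=(0, 3, 2), then +1 on thread W1 → (0, 4, 2)
target: VC(G) = (0, 3, 2)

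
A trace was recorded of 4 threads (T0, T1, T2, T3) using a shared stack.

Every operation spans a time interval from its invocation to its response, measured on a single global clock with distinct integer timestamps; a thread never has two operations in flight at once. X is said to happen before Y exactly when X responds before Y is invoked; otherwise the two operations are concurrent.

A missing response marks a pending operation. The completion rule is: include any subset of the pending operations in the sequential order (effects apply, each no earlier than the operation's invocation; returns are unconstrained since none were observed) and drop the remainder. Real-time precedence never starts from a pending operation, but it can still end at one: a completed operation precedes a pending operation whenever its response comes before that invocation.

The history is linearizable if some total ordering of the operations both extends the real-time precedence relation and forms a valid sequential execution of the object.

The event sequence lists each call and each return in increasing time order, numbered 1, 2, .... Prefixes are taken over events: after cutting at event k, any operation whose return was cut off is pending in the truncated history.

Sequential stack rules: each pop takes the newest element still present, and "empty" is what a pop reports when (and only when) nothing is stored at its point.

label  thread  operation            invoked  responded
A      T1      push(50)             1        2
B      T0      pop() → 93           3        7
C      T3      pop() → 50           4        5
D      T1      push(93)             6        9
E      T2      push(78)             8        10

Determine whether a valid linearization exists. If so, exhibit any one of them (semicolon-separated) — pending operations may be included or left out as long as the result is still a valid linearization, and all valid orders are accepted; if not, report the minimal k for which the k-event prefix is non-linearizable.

linearizable — witness: A; C; D; B; E

1. A push(50), leaving stack <50>
2. C pop() → 50, leaving stack <>
3. D push(93), leaving stack <93>
4. B pop() → 93, leaving stack <>
5. E push(78), leaving stack <78>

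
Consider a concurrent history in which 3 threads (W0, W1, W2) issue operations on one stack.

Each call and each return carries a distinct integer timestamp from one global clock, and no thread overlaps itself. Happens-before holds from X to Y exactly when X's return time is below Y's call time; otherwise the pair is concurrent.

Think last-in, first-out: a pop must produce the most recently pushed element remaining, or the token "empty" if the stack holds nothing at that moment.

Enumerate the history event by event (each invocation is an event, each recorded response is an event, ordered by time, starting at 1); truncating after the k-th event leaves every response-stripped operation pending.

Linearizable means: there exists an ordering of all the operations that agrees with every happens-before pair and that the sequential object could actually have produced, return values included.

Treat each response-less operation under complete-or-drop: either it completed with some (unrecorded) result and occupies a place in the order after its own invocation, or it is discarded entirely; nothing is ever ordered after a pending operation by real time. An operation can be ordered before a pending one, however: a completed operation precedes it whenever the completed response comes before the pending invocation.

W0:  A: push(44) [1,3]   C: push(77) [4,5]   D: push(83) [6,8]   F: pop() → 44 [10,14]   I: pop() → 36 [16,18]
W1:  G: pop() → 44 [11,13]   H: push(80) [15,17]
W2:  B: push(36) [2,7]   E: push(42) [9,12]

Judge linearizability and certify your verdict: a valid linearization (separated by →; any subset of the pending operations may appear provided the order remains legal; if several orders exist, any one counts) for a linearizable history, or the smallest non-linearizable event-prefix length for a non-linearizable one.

not linearizable — minimal violating prefix: 13 events

already the first 13 events (up to G's response at time 13) admit no linearization; the first 12 still do
every one of the 8 real-time-consistent orders over 6 completed stack ops fails the sequential spec
completion choices over the 1 pending operation (F) were checked; none helps
sample order A, B, C, D, E, G (pending dropped) stalls at step 6 — G pop() → 44 has no legal effect
sample order A, B, C, D, G, E (pending dropped) stalls at step 5 — G pop() → 44 has no legal effect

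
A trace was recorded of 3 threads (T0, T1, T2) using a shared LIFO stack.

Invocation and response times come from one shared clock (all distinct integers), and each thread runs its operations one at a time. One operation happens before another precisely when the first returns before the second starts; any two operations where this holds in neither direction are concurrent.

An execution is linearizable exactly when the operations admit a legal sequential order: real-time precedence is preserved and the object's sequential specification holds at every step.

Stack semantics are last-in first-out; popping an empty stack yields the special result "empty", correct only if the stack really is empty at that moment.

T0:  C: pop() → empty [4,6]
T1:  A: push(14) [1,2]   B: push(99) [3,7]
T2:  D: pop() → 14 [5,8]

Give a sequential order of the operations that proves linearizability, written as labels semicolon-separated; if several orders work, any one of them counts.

A; D; C; B

1. A push(14), leaving stack <14>
2. D pop() → 14, leaving stack <>
3. C pop() → empty, leaving stack <>
4. B push(99), leaving stack <99>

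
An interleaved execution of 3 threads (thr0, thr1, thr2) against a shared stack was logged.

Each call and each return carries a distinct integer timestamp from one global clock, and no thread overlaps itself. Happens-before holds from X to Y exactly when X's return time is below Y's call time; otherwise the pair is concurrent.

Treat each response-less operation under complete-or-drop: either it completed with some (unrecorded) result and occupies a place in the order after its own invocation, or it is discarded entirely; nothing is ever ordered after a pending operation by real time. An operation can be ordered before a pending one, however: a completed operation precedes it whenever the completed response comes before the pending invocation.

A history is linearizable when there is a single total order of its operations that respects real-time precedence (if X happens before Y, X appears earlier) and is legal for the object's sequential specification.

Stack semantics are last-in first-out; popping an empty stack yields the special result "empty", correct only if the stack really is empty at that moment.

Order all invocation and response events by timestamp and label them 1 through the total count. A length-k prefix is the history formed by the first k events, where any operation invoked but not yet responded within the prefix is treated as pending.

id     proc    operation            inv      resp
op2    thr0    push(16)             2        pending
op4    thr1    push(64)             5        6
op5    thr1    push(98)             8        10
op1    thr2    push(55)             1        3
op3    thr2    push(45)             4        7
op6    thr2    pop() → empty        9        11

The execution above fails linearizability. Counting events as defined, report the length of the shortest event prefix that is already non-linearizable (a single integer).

events 1..10 are still linearizable — one witness is op1, op2, op3, op4, op5:
step 1: op1 push(55) — stack <55>
step 2: op2 push(16) (pending, included) — stack <55,16>
step 3: op3 push(45) — stack <55,16,45>
step 4: op4 push(64) — stack <55,16,45,64>
step 5: op5 push(98) — stack <55,16,45,64,98>
at event 11 (op6's time-11 response) nothing linearizes any more
include/drop combinations of the 1 pending operation (op2) were all tried; none helps
e.g. op1, op3, op4, op5, op6 (pending dropped): illegal at step 5, since op6 pop() → empty cannot apply there
e.g. op1, op3, op4, op6, op5 (pending dropped): illegal at step 4, since op6 pop() → empty cannot apply there

11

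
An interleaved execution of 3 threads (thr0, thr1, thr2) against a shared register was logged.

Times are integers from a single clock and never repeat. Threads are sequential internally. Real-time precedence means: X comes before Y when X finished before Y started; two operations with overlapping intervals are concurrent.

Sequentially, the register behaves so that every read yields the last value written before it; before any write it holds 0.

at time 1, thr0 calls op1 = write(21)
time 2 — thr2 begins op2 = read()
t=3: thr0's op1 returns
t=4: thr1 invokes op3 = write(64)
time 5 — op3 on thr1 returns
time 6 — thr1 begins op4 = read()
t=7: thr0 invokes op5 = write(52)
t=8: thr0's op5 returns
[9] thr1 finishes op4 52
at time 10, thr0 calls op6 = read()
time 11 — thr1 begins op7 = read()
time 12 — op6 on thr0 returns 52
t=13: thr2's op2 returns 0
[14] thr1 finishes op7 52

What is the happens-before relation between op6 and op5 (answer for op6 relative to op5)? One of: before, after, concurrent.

op6 spans [10,12], op5 spans [7,8]
resp(op5)=8 < inv(op6)=10

after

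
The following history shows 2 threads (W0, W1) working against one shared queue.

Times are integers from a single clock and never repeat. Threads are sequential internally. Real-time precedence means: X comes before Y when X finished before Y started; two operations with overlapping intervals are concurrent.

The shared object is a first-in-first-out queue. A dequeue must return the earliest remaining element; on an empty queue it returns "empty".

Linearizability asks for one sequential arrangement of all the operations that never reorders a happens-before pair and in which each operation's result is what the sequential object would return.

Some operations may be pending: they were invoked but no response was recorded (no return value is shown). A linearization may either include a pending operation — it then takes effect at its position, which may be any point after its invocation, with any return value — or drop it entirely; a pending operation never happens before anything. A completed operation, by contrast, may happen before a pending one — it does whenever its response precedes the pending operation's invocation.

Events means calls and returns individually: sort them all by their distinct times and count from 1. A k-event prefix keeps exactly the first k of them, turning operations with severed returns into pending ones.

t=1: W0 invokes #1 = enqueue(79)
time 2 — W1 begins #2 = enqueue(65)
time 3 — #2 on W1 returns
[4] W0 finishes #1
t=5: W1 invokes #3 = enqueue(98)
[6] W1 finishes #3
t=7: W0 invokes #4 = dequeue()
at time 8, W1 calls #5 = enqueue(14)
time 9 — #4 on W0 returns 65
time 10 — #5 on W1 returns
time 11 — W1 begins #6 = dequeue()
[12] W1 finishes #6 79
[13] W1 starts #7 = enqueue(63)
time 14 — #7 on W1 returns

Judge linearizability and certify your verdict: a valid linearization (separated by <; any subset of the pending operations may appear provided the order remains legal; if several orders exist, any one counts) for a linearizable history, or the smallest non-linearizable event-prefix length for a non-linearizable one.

linearizable — witness: #2 < #1 < #3 < #4 < #5 < #6 < #7

1. #2 enqueue(65), leaving queue <65>
2. #1 enqueue(79), leaving queue <65,79>
3. #3 enqueue(98), leaving queue <65,79,98>
4. #4 dequeue() → 65, leaving queue <79,98>
5. #5 enqueue(14), leaving queue <79,98,14>
6. #6 dequeue() → 79, leaving queue <98,14>
7. #7 enqueue(63), leaving queue <98,14,63>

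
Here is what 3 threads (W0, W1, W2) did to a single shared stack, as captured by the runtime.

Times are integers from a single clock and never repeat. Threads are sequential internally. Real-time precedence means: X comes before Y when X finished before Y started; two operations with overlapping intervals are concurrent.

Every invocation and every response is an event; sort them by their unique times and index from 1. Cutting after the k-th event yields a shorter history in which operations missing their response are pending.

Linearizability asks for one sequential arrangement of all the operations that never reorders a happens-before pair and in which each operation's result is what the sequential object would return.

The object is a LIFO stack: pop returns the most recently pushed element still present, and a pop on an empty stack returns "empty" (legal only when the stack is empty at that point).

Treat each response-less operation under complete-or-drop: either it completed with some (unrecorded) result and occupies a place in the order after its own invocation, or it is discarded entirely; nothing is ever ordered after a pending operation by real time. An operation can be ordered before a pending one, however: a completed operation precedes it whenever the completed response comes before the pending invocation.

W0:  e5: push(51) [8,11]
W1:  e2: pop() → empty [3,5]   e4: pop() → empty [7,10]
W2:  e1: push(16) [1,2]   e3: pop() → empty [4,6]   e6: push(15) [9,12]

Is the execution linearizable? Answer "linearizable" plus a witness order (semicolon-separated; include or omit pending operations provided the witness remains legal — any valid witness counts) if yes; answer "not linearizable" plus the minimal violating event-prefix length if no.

through event 5 a valid linearization exists; event 6 (e3 responding at time 6) ends that
every one of the 2 real-time-consistent orders over 3 completed stack ops fails the sequential spec
one such order, e1, e2, e3, breaks at step 2 where e2 pop() → empty is illegal
one such order, e1, e3, e2, breaks at step 2 where e3 pop() → empty is illegal

not linearizable — minimal violating prefix: 6 events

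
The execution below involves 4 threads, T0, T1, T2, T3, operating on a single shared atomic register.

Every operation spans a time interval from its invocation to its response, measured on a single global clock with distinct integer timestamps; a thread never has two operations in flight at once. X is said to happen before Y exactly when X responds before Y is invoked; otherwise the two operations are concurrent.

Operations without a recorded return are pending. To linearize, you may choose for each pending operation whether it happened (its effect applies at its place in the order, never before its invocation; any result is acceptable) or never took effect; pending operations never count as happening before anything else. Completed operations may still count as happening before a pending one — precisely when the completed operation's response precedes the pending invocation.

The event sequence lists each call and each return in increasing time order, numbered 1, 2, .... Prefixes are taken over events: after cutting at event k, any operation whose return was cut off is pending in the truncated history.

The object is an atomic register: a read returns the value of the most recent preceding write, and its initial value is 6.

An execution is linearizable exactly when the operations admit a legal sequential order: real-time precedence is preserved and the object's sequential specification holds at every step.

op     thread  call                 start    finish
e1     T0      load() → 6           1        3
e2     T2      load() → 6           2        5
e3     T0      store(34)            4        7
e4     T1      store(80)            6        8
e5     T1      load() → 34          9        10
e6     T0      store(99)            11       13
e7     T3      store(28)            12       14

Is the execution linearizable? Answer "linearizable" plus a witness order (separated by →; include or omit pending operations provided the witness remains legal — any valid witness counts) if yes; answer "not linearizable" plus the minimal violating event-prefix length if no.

1. e1 load() → 6, leaving value 6
2. e2 load() → 6, leaving value 6
3. e4 store(80), leaving value 80
4. e3 store(34), leaving value 34
5. e5 load() → 34, leaving value 34
6. e6 store(99), leaving value 99
7. e7 store(28), leaving value 28

linearizable — witness: e1 → e2 → e4 → e3 → e5 → e6 → e7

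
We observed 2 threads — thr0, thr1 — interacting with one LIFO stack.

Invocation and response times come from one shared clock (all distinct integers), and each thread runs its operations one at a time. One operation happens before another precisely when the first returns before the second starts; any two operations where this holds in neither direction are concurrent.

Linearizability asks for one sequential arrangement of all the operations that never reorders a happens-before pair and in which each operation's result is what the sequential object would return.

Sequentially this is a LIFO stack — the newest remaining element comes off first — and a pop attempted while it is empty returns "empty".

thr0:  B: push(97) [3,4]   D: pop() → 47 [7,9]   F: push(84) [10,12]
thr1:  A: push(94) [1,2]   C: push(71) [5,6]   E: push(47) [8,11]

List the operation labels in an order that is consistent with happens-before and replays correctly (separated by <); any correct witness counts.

A < B < C < E < D < F

1. A push(94), leaving stack <94>
2. B push(97), leaving stack <94,97>
3. C push(71), leaving stack <94,97,71>
4. E push(47), leaving stack <94,97,71,47>
5. D pop() → 47, leaving stack <94,97,71>
6. F push(84), leaving stack <94,97,71,84>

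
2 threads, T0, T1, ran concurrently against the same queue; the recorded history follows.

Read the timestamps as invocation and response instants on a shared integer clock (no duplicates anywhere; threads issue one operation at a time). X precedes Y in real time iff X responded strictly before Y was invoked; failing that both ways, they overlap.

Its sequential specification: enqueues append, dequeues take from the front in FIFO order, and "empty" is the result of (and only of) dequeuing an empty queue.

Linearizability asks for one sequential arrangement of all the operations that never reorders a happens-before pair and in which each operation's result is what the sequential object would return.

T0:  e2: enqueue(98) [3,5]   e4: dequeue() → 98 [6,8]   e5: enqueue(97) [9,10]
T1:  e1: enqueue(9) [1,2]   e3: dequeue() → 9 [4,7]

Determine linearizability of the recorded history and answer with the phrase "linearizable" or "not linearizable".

linearizable

witness order: e1, e2, e3, e4, e5
step 1: e1 enqueue(9) — queue <9>
step 2: e2 enqueue(98) — queue <9,98>
step 3: e3 dequeue() → 9 — queue <98>
step 4: e4 dequeue() → 98 — queue <>
step 5: e5 enqueue(97) — queue <97>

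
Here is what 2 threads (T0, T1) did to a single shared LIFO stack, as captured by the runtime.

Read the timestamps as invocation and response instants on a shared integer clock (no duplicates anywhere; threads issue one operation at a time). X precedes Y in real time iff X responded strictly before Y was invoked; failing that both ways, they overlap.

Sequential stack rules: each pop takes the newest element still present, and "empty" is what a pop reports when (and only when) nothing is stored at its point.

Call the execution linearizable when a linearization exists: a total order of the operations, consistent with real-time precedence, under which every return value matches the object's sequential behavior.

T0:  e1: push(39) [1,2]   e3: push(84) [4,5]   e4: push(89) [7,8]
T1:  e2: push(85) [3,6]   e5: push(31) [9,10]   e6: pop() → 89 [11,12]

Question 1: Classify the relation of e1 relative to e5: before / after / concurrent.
e1 spans [1,2], e5 spans [9,10]
resp(e1)=2 < inv(e5)=9

before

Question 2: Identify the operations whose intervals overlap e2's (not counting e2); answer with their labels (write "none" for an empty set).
overlap test against e2 [3,6]: concurrent iff the interval meets 3..6
e1 [1,2]: before
e3 [4,5]: concurrent
e4 [7,8]: after
e5 [9,10]: after
e6 [11,12]: after

e3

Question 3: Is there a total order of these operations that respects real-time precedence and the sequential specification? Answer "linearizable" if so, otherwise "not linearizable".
already the first 12 events (up to e6's response at time 12) admit no linearization; the first 11 still do
checked exhaustively: 2 real-time-consistent orders of 6 completed operations, zero legal LIFO stack replays
for example e1, e2, e3, e4, e5, e6 fails at step 6: e6 pop() → 89 is not legal there
for example e1, e3, e2, e4, e5, e6 fails at step 6: e6 pop() → 89 is not legal there

not linearizable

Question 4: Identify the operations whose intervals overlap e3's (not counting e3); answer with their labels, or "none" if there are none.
concurrent with e3 ([4,5]): every op whose interval crosses 4..5
e1 [1,2]: before
e2 [3,6]: concurrent
e4 [7,8]: after
e5 [9,10]: after
e6 [11,12]: after

e2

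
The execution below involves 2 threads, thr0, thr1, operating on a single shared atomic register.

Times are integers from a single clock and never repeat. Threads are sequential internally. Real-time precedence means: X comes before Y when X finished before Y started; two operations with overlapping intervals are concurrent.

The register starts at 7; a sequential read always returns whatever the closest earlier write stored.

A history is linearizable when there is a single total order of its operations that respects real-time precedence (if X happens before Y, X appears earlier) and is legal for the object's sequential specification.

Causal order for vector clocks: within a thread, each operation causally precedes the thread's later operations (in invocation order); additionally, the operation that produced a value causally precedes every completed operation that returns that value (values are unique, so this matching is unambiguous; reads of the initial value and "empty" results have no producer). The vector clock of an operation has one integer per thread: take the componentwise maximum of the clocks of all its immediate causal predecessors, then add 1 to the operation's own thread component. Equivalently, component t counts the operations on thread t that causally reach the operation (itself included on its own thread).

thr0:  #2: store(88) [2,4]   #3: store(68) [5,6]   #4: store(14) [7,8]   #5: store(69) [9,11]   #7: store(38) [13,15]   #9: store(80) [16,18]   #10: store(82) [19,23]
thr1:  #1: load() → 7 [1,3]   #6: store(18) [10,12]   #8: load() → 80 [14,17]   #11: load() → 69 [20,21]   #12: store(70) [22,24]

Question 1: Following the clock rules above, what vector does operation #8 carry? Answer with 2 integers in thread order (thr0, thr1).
(6, 3)

no predecessors for #1 (invoked 1): thr1 increments from zero → (0, 1)
no predecessors for #2 (invoked 2): thr0 increments from zero → (1, 0)
invoked at 10, #6 merges VC(#1)=(0, 1) and bumps thr1's slot → (0, 2)
invoked at 5, #3 merges VC(#2)=(1, 0) and bumps thr0's slot → (2, 0)
invoked at 7, #4 merges VC(#3)=(2, 0) and bumps thr0's slot → (3, 0)
invoked at 9, #5 merges VC(#4)=(3, 0) and bumps thr0's slot → (4, 0)
invoked at 13, #7 merges VC(#5)=(4, 0) and bumps thr0's slot → (5, 0)
invoked at 16, #9 merges VC(#7)=(5, 0) and bumps thr0's slot → (6, 0)
invoked at 19, #10 merges VC(#9)=(6, 0) and bumps thr0's slot → (7, 0)
invoked at 14, #8 merges VC(#6)=(0, 2), VC(#9)=(6, 0) and bumps thr1's slot → (6, 3)
invoked at 20, #11 merges VC(#5)=(4, 0), VC(#8)=(6, 3) and bumps thr1's slot → (6, 4)
invoked at 22, #12 merges VC(#11)=(6, 4) and bumps thr1's slot → (6, 5)
target: VC(#8) = (6, 3)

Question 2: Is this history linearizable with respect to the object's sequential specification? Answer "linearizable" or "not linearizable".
not linearizable

already the first 21 events (up to #11's response at time 21) admit no linearization; the first 20 still do
all 12 real-time-respecting orders fail — 10 completed atomic register operations, no legal replay
completion choices over the 1 pending operation (#10) were checked; none helps
one such order, #1, #2, #3, #4, #5, #6, #7, #8, #9, #11 (pending dropped), breaks at step 8 where #8 load() → 80 is illegal
one such order, #1, #2, #3, #4, #5, #6, #7, #9, #8, #11 (pending dropped), breaks at step 10 where #11 load() → 69 is illegal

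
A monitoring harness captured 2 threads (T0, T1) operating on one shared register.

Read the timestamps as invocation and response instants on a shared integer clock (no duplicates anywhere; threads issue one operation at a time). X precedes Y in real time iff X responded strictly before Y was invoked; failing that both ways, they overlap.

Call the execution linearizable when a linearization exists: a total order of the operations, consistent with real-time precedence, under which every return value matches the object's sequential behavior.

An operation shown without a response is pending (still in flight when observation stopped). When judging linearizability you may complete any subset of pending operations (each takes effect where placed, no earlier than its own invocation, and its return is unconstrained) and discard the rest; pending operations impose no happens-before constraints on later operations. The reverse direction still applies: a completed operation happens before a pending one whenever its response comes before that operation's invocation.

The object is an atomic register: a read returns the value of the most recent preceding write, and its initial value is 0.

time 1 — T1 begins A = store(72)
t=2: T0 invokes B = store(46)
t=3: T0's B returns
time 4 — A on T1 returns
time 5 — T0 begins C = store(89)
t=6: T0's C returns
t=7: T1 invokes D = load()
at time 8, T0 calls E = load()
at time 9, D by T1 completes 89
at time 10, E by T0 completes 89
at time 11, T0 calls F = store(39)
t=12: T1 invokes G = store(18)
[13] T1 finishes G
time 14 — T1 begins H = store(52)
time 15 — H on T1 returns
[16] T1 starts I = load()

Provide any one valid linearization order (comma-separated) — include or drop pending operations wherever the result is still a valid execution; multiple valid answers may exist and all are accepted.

1. A store(72), leaving value 72
2. B store(46), leaving value 46
3. C store(89), leaving value 89
4. D load() → 89, leaving value 89
5. E load() → 89, leaving value 89
6. F store(39) (pending, included), leaving value 39
7. G store(18), leaving value 18
8. H store(52), leaving value 52

A, B, C, D, E, F, G, H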